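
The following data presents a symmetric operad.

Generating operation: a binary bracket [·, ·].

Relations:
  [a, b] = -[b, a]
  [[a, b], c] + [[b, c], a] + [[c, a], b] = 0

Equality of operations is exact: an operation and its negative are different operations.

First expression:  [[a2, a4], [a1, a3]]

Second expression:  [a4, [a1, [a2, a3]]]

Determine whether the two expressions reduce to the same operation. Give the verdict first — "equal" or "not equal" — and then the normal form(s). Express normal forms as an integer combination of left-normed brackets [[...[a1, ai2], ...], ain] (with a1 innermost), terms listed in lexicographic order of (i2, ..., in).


not equal; first: -[[[a1, a3], a2], a4] + [[[a1, a3], a4], a2]; second: -[[[a1, a2], a3], a4] + [[[a1, a3], a2], a4]


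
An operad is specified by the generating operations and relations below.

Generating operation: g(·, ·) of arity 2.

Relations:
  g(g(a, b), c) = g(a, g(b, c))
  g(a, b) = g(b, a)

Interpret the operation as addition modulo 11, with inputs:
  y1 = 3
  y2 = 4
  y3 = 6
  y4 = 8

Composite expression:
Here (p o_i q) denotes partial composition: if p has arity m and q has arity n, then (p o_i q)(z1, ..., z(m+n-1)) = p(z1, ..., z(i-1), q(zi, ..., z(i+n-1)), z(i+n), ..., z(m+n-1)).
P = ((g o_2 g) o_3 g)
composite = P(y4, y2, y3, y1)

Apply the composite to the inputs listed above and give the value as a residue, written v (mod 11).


10 (mod 11)

g(y3, y1) = 9
g(y2, g(y3, y1)) = 2
g(y4, g(y2, g(y3, y1))) = 10


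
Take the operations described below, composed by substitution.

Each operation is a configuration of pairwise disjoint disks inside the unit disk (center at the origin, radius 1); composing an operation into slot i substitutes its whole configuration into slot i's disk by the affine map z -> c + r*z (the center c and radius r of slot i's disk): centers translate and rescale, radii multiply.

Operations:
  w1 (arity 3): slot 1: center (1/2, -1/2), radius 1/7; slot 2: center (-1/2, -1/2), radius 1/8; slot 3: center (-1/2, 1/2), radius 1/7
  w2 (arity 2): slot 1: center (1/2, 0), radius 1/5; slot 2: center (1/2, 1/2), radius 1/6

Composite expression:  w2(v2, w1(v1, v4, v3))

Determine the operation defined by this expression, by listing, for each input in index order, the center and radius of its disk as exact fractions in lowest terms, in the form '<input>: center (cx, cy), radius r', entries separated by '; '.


Affine substitution under w2: radii multiply and v-centers shift.
input v2: composing its 1 substitution step yields center (1/2, 0), radius 1/5
input v1: composing its 2 substitution steps yields center (7/12, 5/12), radius 1/42
input v4: composing its 2 substitution steps yields center (5/12, 5/12), radius 1/48
input v3: composing its 2 substitution steps yields center (5/12, 7/12), radius 1/42

v1: center (7/12, 5/12), radius 1/42; v2: center (1/2, 0), radius 1/5; v3: center (5/12, 7/12), radius 1/42; v4: center (5/12, 5/12), radius 1/48


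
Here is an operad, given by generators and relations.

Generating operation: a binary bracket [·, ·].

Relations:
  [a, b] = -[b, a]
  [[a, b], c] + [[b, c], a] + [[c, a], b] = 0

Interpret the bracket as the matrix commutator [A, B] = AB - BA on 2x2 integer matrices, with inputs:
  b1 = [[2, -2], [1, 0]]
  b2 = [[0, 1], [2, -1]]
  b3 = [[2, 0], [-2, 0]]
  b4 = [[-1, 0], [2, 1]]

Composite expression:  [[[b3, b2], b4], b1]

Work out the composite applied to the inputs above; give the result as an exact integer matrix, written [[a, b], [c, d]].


[b3, b2] = [[2, 2], [-6, -2]]
[[b3, b2], b4] = [[4, 4], [4, -4]]
[[[b3, b2], b4], b1] = [[12, -24], [0, -12]]

[[12, -24], [0, -12]]


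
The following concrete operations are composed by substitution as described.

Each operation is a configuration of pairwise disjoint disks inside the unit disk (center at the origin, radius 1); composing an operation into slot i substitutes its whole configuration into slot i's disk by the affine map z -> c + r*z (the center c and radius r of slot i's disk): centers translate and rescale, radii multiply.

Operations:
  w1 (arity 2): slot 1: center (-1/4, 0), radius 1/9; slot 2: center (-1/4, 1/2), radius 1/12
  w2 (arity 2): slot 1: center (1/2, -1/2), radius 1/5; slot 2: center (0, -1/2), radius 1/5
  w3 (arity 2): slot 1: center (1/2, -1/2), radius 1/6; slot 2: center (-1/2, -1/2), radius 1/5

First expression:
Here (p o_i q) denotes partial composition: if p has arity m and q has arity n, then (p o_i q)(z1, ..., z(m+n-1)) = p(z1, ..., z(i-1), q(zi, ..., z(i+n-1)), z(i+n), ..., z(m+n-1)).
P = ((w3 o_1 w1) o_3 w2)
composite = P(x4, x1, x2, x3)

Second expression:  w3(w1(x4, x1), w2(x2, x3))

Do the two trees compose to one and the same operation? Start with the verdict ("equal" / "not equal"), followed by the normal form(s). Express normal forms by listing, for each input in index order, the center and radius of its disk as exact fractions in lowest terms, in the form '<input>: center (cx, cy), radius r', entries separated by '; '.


equal; both compose to x1: center (11/24, -5/12), radius 1/72; x2: center (-2/5, -3/5), radius 1/25; x3: center (-1/2, -3/5), radius 1/25; x4: center (11/24, -1/2), radius 1/54

The first expression, normalized: x1: center (11/24, -5/12), radius 1/72; x2: center (-2/5, -3/5), radius 1/25; x3: center (-1/2, -3/5), radius 1/25; x4: center (11/24, -1/2), radius 1/54
The second expression, normalized: x1: center (11/24, -5/12), radius 1/72; x2: center (-2/5, -3/5), radius 1/25; x3: center (-1/2, -3/5), radius 1/25; x4: center (11/24, -1/2), radius 1/54
The forms coincide; equal.


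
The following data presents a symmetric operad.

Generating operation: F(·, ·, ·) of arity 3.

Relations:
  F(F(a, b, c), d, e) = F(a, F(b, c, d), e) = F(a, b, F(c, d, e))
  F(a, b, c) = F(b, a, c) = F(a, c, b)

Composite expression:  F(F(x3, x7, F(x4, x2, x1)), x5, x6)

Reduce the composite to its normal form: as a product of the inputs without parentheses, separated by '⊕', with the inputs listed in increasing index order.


x1 ⊕ x2 ⊕ x3 ⊕ x4 ⊕ x5 ⊕ x6 ⊕ x7

Any arrangement under F is one operation, so sort the x-inputs.
F(x4, x2, x1) linearizes to x4 ⊕ x2 ⊕ x1
F(x3, x7, F(x4, x2, x1)) linearizes to x3 ⊕ x7 ⊕ x4 ⊕ x2 ⊕ x1
F(F(x3, x7, F(x4, x2, x1)), x5, x6) linearizes to x3 ⊕ x7 ⊕ x4 ⊕ x2 ⊕ x1 ⊕ x5 ⊕ x6
sorting the factors by input index: x1 ⊕ x2 ⊕ x3 ⊕ x4 ⊕ x5 ⊕ x6 ⊕ x7


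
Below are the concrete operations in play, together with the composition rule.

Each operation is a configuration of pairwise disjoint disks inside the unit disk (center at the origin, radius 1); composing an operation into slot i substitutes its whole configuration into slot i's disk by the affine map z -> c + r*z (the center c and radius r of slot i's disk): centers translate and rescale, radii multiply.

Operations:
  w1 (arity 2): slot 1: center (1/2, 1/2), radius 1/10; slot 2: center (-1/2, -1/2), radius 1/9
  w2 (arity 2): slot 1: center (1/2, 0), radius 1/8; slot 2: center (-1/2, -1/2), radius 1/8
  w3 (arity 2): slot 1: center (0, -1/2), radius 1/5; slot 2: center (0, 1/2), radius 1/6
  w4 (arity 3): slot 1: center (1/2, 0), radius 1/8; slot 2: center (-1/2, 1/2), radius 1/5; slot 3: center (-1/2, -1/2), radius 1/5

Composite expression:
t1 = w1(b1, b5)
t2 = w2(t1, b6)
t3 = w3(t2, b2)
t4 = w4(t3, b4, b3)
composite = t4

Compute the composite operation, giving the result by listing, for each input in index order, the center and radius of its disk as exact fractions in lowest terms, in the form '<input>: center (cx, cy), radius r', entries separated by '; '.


Each b-disk chains the slot maps above it in w4; radii multiply.
b1: after 4 affine steps, its disk has center (329/640, -39/640), radius 1/3200
b5: after 4 affine steps, its disk has center (327/640, -41/640), radius 1/2880
b6: after 3 affine steps, its disk has center (39/80, -3/40), radius 1/320
b2: after 2 affine steps, its disk has center (1/2, 1/16), radius 1/48
b4: after 1 affine step, its disk has center (-1/2, 1/2), radius 1/5
b3: after 1 affine step, its disk has center (-1/2, -1/2), radius 1/5

b1: center (329/640, -39/640), radius 1/3200; b2: center (1/2, 1/16), radius 1/48; b3: center (-1/2, -1/2), radius 1/5; b4: center (-1/2, 1/2), radius 1/5; b5: center (327/640, -41/640), radius 1/2880; b6: center (39/80, -3/40), radius 1/320


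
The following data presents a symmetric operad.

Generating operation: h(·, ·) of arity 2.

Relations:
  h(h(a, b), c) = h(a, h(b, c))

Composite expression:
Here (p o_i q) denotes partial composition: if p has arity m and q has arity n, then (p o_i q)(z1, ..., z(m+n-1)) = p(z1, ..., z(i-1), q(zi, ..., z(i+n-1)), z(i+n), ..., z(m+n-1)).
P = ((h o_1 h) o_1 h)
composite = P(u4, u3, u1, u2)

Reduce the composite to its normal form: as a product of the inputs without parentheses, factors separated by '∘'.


u4 ∘ u3 ∘ u1 ∘ u2

Key point: h is associative — brackets drop, the u-order remains.
h(u4, u3) collapses to u4 ∘ u3
h(h(u4, u3), u1) collapses to u4 ∘ u3 ∘ u1
h(h(h(u4, u3), u1), u2) collapses to u4 ∘ u3 ∘ u1 ∘ u2


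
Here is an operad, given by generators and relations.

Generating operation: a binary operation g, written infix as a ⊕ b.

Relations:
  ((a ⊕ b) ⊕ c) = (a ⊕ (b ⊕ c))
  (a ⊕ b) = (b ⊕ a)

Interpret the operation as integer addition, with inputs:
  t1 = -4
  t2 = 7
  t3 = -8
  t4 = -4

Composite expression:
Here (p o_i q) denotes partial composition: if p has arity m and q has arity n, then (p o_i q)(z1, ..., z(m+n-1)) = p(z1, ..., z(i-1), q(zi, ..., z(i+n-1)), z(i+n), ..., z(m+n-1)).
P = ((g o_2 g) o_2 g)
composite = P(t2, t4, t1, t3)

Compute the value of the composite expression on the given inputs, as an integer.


-9

(t4 ⊕ t1) = -8
((t4 ⊕ t1) ⊕ t3) = -16
(t2 ⊕ ((t4 ⊕ t1) ⊕ t3)) = -9


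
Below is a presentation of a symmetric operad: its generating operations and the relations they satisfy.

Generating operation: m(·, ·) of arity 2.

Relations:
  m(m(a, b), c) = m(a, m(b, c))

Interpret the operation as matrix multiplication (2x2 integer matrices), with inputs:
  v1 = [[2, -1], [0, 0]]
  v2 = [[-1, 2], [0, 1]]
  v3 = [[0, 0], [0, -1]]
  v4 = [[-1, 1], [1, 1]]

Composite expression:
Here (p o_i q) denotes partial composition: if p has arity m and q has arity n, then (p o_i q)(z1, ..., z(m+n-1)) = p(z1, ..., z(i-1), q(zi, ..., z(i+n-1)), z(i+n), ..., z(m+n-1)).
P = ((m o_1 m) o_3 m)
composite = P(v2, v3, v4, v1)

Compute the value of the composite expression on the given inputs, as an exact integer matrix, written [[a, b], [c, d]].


[[-4, 2], [-2, 1]]

m(v2, v3) = [[0, -2], [0, -1]]
m(v4, v1) = [[-2, 1], [2, -1]]
m(m(v2, v3), m(v4, v1)) = [[-4, 2], [-2, 1]]


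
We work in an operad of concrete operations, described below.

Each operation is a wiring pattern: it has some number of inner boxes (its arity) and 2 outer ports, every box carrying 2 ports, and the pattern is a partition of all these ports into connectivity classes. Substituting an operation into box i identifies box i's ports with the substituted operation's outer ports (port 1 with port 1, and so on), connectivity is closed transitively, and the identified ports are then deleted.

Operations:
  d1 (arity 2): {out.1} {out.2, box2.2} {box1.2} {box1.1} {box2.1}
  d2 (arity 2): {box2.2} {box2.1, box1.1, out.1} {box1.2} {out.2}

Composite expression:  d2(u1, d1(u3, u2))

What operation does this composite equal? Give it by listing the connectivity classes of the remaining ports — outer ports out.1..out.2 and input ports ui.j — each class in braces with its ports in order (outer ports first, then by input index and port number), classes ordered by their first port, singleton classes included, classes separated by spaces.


{out.1, u1.1} {out.2} {u1.2} {u2.1} {u2.2} {u3.1} {u3.2}

Substituting into d2 glues patterns; closure does the rest.
stage d1: inputs (u3, u2), connectivity {out.1} {out.2, u2.2} {u2.1} {u3.1} {u3.2}, out.j its boundary
stage d2: inputs (u1, u3, u2), connectivity {out.1, u1.1} {out.2} {u1.2} {u2.1} {u2.2} {u3.1} {u3.2}, out.j its boundary


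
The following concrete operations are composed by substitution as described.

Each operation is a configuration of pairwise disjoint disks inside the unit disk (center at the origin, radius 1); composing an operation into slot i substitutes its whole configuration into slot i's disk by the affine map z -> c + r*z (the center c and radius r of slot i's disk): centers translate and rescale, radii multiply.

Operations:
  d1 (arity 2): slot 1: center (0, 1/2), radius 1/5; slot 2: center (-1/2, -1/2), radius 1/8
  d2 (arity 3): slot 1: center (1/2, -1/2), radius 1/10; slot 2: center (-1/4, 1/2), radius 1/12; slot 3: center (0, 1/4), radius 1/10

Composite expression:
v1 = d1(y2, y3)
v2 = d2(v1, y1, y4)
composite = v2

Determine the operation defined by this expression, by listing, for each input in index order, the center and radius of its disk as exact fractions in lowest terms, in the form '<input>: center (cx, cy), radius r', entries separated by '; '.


y1: center (-1/4, 1/2), radius 1/12; y2: center (1/2, -9/20), radius 1/50; y3: center (9/20, -11/20), radius 1/80; y4: center (0, 1/4), radius 1/10


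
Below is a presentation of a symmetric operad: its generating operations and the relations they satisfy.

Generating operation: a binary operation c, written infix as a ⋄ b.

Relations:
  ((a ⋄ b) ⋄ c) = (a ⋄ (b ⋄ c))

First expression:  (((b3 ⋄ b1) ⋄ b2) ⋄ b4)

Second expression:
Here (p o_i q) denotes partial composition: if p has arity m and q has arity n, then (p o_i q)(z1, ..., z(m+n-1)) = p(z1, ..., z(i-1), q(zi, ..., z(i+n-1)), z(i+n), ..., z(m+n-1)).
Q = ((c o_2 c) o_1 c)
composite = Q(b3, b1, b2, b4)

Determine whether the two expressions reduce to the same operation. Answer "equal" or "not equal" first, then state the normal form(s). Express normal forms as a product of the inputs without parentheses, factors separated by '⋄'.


equal; both compose to b3 ⋄ b1 ⋄ b2 ⋄ b4


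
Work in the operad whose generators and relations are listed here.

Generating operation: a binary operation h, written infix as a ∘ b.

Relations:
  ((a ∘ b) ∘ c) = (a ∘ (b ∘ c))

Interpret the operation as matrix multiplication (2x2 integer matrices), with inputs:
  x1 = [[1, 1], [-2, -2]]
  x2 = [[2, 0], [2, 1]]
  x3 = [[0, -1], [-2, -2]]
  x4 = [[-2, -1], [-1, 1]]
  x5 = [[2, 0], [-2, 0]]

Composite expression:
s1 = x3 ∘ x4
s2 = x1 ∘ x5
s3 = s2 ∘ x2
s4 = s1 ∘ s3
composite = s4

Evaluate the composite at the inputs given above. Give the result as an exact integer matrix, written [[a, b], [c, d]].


[[0, 0], [0, 0]]

(x3 ∘ x4) = [[1, -1], [6, 0]]
(x1 ∘ x5) = [[0, 0], [0, 0]]
((x1 ∘ x5) ∘ x2) = [[0, 0], [0, 0]]
((x3 ∘ x4) ∘ ((x1 ∘ x5) ∘ x2)) = [[0, 0], [0, 0]]


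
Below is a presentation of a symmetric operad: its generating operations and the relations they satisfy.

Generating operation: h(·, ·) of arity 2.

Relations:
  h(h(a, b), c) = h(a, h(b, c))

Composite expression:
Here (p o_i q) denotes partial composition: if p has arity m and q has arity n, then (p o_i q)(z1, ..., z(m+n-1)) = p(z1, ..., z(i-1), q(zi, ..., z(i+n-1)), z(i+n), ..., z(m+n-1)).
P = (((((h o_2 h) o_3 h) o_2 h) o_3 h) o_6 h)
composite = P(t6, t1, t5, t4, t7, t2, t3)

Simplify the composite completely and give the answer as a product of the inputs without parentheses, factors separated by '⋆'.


t6 ⋆ t1 ⋆ t5 ⋆ t4 ⋆ t7 ⋆ t2 ⋆ t3

The h-tree's shape is irrelevant; the t-reading-order decides.
h(t5, t4) reduces to t5 ⋆ t4
h(t1, h(t5, t4)) reduces to t1 ⋆ t5 ⋆ t4
h(t2, t3) reduces to t2 ⋆ t3
h(t7, h(t2, t3)) reduces to t7 ⋆ t2 ⋆ t3
h(h(t1, h(t5, t4)), h(t7, h(t2, t3))) reduces to t1 ⋆ t5 ⋆ t4 ⋆ t7 ⋆ t2 ⋆ t3
h(t6, h(h(t1, h(t5, t4)), h(t7, h(t2, t3)))) reduces to t6 ⋆ t1 ⋆ t5 ⋆ t4 ⋆ t7 ⋆ t2 ⋆ t3


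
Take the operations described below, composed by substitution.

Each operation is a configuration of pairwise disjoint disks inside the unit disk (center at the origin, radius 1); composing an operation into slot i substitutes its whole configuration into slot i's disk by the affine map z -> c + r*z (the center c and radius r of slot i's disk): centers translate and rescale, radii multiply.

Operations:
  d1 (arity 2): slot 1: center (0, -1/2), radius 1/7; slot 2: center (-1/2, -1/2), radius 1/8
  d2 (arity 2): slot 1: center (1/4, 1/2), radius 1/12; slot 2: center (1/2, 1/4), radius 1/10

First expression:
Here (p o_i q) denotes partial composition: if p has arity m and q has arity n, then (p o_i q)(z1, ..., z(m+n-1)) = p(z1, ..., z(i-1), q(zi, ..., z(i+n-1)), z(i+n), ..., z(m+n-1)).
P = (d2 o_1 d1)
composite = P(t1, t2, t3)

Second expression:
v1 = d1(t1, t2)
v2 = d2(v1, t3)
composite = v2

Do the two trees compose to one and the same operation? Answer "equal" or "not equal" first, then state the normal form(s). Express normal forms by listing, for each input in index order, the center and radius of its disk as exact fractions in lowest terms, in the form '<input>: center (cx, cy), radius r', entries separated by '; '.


equal; the common form is t1: center (1/4, 11/24), radius 1/84; t2: center (5/24, 11/24), radius 1/96; t3: center (1/2, 1/4), radius 1/10


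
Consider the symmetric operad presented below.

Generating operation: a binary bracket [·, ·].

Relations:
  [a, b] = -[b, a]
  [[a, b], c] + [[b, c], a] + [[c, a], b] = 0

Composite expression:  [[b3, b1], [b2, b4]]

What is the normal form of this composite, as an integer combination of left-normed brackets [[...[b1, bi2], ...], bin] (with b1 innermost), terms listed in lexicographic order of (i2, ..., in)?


-[[[b1, b3], b2], b4] + [[[b1, b3], b4], b2]

Antisymmetry and Jacobi reduce to b1-anchored left-normed brackets.
Composite bracket: [[b3, b1], [b2, b4]]
Under [a, b] = ab - ba we get 8 signed associative words (2^3 = 8).
The b1-initial words carry the normal form:
  b1b3b2b4 appears with sign -1, giving the term -[[[b1, b3], b2], b4]
  b1b3b4b2 appears with sign +1, giving the term +[[[b1, b3], b4], b2]


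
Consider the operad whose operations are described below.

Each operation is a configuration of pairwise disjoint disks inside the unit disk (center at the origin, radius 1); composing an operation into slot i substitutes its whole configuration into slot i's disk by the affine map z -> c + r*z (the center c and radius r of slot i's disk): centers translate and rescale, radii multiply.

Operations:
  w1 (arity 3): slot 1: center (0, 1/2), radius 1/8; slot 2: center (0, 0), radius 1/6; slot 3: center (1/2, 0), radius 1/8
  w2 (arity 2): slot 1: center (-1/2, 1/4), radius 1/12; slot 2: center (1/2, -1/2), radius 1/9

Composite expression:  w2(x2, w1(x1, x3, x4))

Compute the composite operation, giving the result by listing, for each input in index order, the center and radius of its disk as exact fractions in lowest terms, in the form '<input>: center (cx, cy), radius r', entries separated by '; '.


Affine substitution under w2: radii multiply and x-centers shift.
x2: after 1 affine step, its disk has center (-1/2, 1/4), radius 1/12
x1: after 2 affine steps, its disk has center (1/2, -4/9), radius 1/72
x3: after 2 affine steps, its disk has center (1/2, -1/2), radius 1/54
x4: after 2 affine steps, its disk has center (5/9, -1/2), radius 1/72

x1: center (1/2, -4/9), radius 1/72; x2: center (-1/2, 1/4), radius 1/12; x3: center (1/2, -1/2), radius 1/54; x4: center (5/9, -1/2), radius 1/72


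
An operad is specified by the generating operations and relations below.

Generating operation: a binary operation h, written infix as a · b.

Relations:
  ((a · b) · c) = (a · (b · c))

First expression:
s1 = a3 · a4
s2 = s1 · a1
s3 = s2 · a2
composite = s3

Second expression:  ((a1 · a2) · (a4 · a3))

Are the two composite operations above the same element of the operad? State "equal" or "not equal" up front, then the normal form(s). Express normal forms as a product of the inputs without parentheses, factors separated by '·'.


not equal — first a3 · a4 · a1 · a2, second a1 · a2 · a4 · a3

Reducing the first expression gives a3 · a4 · a1 · a2
Reducing the second expression gives a1 · a2 · a4 · a3
The normal forms differ: not equal.


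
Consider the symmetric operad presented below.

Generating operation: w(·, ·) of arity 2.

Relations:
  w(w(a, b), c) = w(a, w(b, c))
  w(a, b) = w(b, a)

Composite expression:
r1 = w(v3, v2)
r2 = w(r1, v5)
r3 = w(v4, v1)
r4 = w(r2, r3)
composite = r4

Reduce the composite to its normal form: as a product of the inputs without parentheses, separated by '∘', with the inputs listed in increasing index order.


v1 ∘ v2 ∘ v3 ∘ v4 ∘ v5

Any arrangement under w is one operation, so sort the v-inputs.
w(v3, v2) spells out as v3 ∘ v2
w(w(v3, v2), v5) spells out as v3 ∘ v2 ∘ v5
w(v4, v1) spells out as v4 ∘ v1
w(w(w(v3, v2), v5), w(v4, v1)) spells out as v3 ∘ v2 ∘ v5 ∘ v4 ∘ v1
reordering the factors by index: v1 ∘ v2 ∘ v3 ∘ v4 ∘ v5


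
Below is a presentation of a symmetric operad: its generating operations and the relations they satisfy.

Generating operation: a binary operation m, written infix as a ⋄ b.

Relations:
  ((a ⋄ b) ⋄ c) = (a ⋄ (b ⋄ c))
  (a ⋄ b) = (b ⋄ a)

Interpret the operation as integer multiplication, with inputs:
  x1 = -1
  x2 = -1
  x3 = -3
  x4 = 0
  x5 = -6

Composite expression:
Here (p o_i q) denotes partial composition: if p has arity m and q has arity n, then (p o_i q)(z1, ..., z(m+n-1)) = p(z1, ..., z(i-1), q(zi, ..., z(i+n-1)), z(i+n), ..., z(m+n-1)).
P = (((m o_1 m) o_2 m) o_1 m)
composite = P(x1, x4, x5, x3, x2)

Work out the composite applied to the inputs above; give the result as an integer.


0

(x1 ⋄ x4) = 0
(x5 ⋄ x3) = 18
((x1 ⋄ x4) ⋄ (x5 ⋄ x3)) = 0
(((x1 ⋄ x4) ⋄ (x5 ⋄ x3)) ⋄ x2) = 0


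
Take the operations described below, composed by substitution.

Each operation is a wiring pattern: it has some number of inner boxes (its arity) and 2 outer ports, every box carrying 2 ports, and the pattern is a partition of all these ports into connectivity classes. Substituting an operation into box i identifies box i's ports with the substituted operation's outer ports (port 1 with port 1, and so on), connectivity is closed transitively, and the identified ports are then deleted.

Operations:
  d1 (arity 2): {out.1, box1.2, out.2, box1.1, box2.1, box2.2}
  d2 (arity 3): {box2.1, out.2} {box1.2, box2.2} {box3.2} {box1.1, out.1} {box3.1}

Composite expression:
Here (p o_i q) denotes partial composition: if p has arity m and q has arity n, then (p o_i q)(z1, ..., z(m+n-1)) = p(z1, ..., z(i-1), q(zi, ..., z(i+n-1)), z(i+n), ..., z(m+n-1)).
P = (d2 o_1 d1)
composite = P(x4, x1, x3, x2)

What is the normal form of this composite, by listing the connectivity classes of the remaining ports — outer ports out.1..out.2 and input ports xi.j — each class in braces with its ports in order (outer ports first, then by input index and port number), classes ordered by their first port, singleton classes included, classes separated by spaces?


{out.1, x1.1, x1.2, x3.2, x4.1, x4.2} {out.2, x3.1} {x2.1} {x2.2}


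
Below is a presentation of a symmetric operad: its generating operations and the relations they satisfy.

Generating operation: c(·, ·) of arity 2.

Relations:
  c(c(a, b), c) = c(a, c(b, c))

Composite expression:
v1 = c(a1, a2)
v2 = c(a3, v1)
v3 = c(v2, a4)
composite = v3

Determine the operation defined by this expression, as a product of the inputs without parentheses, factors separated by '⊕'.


The c-tree's shape is irrelevant; the a-reading-order decides.
c(a1, a2) linearizes to a1 ⊕ a2
c(a3, c(a1, a2)) linearizes to a3 ⊕ a1 ⊕ a2
c(c(a3, c(a1, a2)), a4) linearizes to a3 ⊕ a1 ⊕ a2 ⊕ a4

a3 ⊕ a1 ⊕ a2 ⊕ a4


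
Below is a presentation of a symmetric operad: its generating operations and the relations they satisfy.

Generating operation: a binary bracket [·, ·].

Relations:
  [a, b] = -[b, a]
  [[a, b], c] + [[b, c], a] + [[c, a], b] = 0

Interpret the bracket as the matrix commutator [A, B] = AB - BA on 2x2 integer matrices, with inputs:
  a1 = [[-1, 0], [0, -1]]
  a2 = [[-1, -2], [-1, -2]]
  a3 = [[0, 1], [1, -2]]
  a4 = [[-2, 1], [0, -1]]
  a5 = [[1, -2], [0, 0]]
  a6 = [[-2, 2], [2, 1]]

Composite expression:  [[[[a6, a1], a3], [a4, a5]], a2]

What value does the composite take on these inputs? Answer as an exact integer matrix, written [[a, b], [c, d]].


[[0, 0], [0, 0]]


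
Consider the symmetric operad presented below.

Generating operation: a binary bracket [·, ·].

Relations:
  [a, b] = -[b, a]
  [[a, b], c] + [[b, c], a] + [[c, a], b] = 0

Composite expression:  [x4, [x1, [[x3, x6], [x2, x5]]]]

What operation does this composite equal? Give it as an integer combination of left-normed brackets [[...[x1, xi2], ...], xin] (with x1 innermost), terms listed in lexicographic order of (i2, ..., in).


A multilinear Lie element is pinned by x1-initial words (x1 innermost).
Composite bracket: [x4, [x1, [[x3, x6], [x2, x5]]]]
Each bracket splits as ab - ba, giving 32 signed words (2^5 = 32).
Coefficients come from the x1-initial words:
  sign of x1x2x5x3x6x4 is +1, so it contributes +[[[[[x1, x2], x5], x3], x6], x4]
  sign of x1x2x5x6x3x4 is -1, so it contributes -[[[[[x1, x2], x5], x6], x3], x4]
  sign of x1x3x6x2x5x4 is -1, so it contributes -[[[[[x1, x3], x6], x2], x5], x4]
  sign of x1x3x6x5x2x4 is +1, so it contributes +[[[[[x1, x3], x6], x5], x2], x4]
  sign of x1x5x2x3x6x4 is -1, so it contributes -[[[[[x1, x5], x2], x3], x6], x4]
  sign of x1x5x2x6x3x4 is +1, so it contributes +[[[[[x1, x5], x2], x6], x3], x4]
  sign of x1x6x3x2x5x4 is +1, so it contributes +[[[[[x1, x6], x3], x2], x5], x4]
  sign of x1x6x3x5x2x4 is -1, so it contributes -[[[[[x1, x6], x3], x5], x2], x4]

[[[[[x1, x2], x5], x3], x6], x4] - [[[[[x1, x2], x5], x6], x3], x4] - [[[[[x1, x3], x6], x2], x5], x4] + [[[[[x1, x3], x6], x5], x2], x4] - [[[[[x1, x5], x2], x3], x6], x4] + [[[[[x1, x5], x2], x6], x3], x4] + [[[[[x1, x6], x3], x2], x5], x4] - [[[[[x1, x6], x3], x5], x2], x4]


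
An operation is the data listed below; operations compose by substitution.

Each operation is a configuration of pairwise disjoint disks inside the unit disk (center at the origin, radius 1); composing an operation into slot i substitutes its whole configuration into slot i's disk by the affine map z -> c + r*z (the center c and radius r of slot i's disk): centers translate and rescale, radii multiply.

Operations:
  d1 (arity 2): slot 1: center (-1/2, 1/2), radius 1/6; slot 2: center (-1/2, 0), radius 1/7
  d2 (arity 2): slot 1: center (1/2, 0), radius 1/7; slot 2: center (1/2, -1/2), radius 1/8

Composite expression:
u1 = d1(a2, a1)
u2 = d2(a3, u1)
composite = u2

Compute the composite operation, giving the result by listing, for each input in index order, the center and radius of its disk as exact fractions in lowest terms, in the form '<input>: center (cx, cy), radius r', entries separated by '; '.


Nesting under d2 composes maps z -> c + r*z down each a-path.
input a3: applying the 1 nested substitution gives center (1/2, 0), radius 1/7
input a2: applying the 2 nested substitutions gives center (7/16, -7/16), radius 1/48
input a1: applying the 2 nested substitutions gives center (7/16, -1/2), radius 1/56

a1: center (7/16, -1/2), radius 1/56; a2: center (7/16, -7/16), radius 1/48; a3: center (1/2, 0), radius 1/7


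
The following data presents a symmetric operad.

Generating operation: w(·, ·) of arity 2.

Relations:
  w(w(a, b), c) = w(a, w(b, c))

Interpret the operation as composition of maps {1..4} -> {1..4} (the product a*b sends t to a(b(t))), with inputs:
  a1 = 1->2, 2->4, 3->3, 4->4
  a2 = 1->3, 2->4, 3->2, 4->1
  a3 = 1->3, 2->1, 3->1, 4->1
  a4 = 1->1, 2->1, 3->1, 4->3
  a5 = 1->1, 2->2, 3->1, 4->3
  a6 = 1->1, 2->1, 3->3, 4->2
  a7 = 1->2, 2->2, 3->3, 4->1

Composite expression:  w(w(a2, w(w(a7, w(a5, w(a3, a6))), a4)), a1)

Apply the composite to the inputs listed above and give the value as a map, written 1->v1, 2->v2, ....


w(a3, a6) = 1->3, 2->3, 3->1, 4->1
w(a5, w(a3, a6)) = 1->1, 2->1, 3->1, 4->1
w(a7, w(a5, w(a3, a6))) = 1->2, 2->2, 3->2, 4->2
w(w(a7, w(a5, w(a3, a6))), a4) = 1->2, 2->2, 3->2, 4->2
w(a2, w(w(a7, w(a5, w(a3, a6))), a4)) = 1->4, 2->4, 3->4, 4->4
w(w(a2, w(w(a7, w(a5, w(a3, a6))), a4)), a1) = 1->4, 2->4, 3->4, 4->4

1->4, 2->4, 3->4, 4->4


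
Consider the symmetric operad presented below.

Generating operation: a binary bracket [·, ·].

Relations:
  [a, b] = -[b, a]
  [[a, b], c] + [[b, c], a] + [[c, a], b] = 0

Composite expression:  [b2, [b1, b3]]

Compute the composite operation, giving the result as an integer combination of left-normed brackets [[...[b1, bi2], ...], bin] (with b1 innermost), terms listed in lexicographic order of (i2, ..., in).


Skip Jacobi rewriting: expand, keep b1-initial words, read off terms.
Composite bracket: [b2, [b1, b3]]
Each bracket splits as ab - ba, giving 4 signed words (2^2 = 4).
Keep just the words that open with b1:
  word b1b3b2 has sign -1, contributing -[[b1, b3], b2]

-[[b1, b3], b2]


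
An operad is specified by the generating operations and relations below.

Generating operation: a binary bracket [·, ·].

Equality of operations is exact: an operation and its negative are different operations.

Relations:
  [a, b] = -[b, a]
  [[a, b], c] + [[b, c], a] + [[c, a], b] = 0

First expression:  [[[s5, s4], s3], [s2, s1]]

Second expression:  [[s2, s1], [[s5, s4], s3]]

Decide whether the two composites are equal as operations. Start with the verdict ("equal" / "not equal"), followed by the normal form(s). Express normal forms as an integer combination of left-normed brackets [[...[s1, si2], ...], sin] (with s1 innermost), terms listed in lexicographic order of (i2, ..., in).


not equal — first [[[[s1, s2], s3], s4], s5] - [[[[s1, s2], s3], s5], s4] - [[[[s1, s2], s4], s5], s3] + [[[[s1, s2], s5], s4], s3], second -[[[[s1, s2], s3], s4], s5] + [[[[s1, s2], s3], s5], s4] + [[[[s1, s2], s4], s5], s3] - [[[[s1, s2], s5], s4], s3]

Normal form of the first expression: [[[[s1, s2], s3], s4], s5] - [[[[s1, s2], s3], s5], s4] - [[[[s1, s2], s4], s5], s3] + [[[[s1, s2], s5], s4], s3]
Normal form of the second expression: -[[[[s1, s2], s3], s4], s5] + [[[[s1, s2], s3], s5], s4] + [[[[s1, s2], s4], s5], s3] - [[[[s1, s2], s5], s4], s3]
No match — not equal.


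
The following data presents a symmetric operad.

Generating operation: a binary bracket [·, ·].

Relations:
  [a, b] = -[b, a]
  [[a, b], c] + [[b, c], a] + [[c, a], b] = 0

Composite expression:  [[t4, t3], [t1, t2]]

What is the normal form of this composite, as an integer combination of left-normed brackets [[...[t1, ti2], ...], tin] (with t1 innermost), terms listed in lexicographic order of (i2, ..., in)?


[[[t1, t2], t3], t4] - [[[t1, t2], t4], t3]


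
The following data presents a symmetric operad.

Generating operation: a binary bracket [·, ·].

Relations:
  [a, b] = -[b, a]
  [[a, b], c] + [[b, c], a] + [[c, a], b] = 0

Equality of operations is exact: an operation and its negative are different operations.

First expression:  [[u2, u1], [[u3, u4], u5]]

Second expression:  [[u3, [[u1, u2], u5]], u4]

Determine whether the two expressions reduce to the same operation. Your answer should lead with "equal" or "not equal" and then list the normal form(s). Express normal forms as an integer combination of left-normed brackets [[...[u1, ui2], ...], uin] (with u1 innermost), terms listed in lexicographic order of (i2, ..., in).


not equal; the first gives -[[[[u1, u2], u3], u4], u5] + [[[[u1, u2], u4], u3], u5] + [[[[u1, u2], u5], u3], u4] - [[[[u1, u2], u5], u4], u3] and the second -[[[[u1, u2], u5], u3], u4]

In normal form, the first expression is -[[[[u1, u2], u3], u4], u5] + [[[[u1, u2], u4], u3], u5] + [[[[u1, u2], u5], u3], u4] - [[[[u1, u2], u5], u4], u3]
In normal form, the second expression is -[[[[u1, u2], u5], u3], u4]
Distinct normal forms: not equal.


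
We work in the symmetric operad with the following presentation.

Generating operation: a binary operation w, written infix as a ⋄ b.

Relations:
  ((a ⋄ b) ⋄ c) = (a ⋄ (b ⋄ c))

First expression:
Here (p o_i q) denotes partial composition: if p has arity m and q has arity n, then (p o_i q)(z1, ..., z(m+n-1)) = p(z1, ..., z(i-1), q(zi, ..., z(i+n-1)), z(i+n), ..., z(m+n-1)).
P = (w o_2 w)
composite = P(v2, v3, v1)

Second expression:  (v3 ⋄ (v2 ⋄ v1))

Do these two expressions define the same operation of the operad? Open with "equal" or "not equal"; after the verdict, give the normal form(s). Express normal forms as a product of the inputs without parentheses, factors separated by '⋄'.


not equal — first v2 ⋄ v3 ⋄ v1, second v3 ⋄ v2 ⋄ v1


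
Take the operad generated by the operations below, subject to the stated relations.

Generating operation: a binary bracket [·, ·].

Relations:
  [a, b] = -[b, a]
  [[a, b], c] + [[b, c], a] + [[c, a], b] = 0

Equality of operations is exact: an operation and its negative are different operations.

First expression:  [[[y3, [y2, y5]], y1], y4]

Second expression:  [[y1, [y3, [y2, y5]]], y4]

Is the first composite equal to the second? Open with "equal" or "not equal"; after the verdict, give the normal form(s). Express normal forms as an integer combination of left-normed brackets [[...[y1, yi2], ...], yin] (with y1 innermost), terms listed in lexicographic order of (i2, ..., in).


not equal; first: [[[[y1, y2], y5], y3], y4] - [[[[y1, y3], y2], y5], y4] + [[[[y1, y3], y5], y2], y4] - [[[[y1, y5], y2], y3], y4]; second: -[[[[y1, y2], y5], y3], y4] + [[[[y1, y3], y2], y5], y4] - [[[[y1, y3], y5], y2], y4] + [[[[y1, y5], y2], y3], y4]

Reducing the first expression gives [[[[y1, y2], y5], y3], y4] - [[[[y1, y3], y2], y5], y4] + [[[[y1, y3], y5], y2], y4] - [[[[y1, y5], y2], y3], y4]
Reducing the second expression gives -[[[[y1, y2], y5], y3], y4] + [[[[y1, y3], y2], y5], y4] - [[[[y1, y3], y5], y2], y4] + [[[[y1, y5], y2], y3], y4]
The normal forms differ: not equal.


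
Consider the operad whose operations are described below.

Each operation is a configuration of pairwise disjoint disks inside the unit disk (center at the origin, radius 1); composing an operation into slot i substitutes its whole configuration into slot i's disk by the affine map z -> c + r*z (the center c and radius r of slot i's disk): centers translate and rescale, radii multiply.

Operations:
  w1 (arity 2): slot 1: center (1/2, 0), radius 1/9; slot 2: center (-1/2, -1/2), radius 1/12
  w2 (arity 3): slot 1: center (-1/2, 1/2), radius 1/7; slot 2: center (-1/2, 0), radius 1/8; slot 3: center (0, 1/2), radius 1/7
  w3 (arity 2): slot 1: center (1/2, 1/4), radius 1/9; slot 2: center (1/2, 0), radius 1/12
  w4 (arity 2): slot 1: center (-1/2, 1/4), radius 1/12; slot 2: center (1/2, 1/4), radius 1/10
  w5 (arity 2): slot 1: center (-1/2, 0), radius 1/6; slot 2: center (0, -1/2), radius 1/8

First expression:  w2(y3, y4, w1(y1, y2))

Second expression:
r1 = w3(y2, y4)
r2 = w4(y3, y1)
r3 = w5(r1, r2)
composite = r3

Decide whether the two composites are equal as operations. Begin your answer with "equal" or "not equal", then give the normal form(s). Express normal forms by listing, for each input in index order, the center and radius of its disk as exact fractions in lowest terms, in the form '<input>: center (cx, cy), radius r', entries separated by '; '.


The first composite normalizes to y1: center (1/14, 1/2), radius 1/63; y2: center (-1/14, 3/7), radius 1/84; y3: center (-1/2, 1/2), radius 1/7; y4: center (-1/2, 0), radius 1/8
The second composite normalizes to y1: center (1/16, -15/32), radius 1/80; y2: center (-5/12, 1/24), radius 1/54; y3: center (-1/16, -15/32), radius 1/96; y4: center (-5/12, 0), radius 1/72
The forms do not match — not equal.

not equal; first: y1: center (1/14, 1/2), radius 1/63; y2: center (-1/14, 3/7), radius 1/84; y3: center (-1/2, 1/2), radius 1/7; y4: center (-1/2, 0), radius 1/8; second: y1: center (1/16, -15/32), radius 1/80; y2: center (-5/12, 1/24), radius 1/54; y3: center (-1/16, -15/32), radius 1/96; y4: center (-5/12, 0), radius 1/72


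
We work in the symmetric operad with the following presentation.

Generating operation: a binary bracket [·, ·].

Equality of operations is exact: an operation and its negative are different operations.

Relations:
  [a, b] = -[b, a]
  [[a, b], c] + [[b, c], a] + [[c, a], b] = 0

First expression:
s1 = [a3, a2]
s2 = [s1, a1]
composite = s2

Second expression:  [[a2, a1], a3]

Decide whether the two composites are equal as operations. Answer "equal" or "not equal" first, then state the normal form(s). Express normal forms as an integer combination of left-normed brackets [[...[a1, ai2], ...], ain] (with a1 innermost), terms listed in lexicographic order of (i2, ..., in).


not equal; first: [[a1, a2], a3] - [[a1, a3], a2]; second: -[[a1, a2], a3]


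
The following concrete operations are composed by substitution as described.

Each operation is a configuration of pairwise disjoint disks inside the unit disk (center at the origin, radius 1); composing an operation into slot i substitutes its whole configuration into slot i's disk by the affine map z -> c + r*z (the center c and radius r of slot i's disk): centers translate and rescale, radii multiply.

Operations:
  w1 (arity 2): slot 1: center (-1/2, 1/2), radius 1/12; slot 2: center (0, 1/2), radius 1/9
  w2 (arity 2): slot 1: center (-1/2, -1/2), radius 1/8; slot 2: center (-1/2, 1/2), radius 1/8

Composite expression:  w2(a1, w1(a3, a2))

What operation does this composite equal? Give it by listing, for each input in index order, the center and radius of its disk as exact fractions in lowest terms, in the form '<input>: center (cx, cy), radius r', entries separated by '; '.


a1: center (-1/2, -1/2), radius 1/8; a2: center (-1/2, 9/16), radius 1/72; a3: center (-9/16, 9/16), radius 1/96

Only the slot chain above each a matters under w2; compose those maps.
tracing a1 down its 1-map path: center (-1/2, -1/2), radius 1/8
tracing a3 down its 2-map path: center (-9/16, 9/16), radius 1/96
tracing a2 down its 2-map path: center (-1/2, 9/16), radius 1/72


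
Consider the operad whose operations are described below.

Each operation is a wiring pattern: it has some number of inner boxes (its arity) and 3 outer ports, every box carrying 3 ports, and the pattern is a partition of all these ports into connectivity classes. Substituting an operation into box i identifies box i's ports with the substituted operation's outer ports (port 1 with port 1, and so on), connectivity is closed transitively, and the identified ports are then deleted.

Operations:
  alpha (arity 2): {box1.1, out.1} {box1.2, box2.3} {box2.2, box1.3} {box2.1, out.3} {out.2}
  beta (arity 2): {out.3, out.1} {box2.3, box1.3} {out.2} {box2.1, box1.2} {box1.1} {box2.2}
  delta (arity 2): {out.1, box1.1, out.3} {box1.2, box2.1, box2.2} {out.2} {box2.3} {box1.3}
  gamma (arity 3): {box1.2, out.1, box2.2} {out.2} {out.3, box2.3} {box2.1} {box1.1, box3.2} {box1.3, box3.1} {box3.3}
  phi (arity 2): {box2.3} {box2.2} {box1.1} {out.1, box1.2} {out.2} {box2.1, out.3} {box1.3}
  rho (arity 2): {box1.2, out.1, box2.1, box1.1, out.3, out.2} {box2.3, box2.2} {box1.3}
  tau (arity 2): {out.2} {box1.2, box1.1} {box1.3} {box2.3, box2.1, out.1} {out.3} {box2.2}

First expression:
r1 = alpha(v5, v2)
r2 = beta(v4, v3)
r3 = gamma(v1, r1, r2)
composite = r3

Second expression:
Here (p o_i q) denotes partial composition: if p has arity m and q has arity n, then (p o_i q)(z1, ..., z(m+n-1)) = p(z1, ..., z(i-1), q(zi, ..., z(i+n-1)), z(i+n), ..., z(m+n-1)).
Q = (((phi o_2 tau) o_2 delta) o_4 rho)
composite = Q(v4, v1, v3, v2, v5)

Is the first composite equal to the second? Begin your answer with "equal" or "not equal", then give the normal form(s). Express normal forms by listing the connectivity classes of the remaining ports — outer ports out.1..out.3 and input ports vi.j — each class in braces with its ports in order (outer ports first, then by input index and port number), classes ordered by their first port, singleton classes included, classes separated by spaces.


not equal — first {out.1, v1.2} {out.2} {out.3, v2.1} {v1.1} {v1.3} {v2.2, v5.3} {v2.3, v5.2} {v3.1, v4.2} {v3.2} {v3.3, v4.3} {v4.1} {v5.1}, second {out.1, v4.2} {out.2} {out.3, v2.1, v2.2, v5.1} {v1.1} {v1.2, v3.1, v3.2} {v1.3} {v2.3} {v3.3} {v4.1} {v4.3} {v5.2, v5.3}

The first expression, normalized: {out.1, v1.2} {out.2} {out.3, v2.1} {v1.1} {v1.3} {v2.2, v5.3} {v2.3, v5.2} {v3.1, v4.2} {v3.2} {v3.3, v4.3} {v4.1} {v5.1}
The second expression, normalized: {out.1, v4.2} {out.2} {out.3, v2.1, v2.2, v5.1} {v1.1} {v1.2, v3.1, v3.2} {v1.3} {v2.3} {v3.3} {v4.1} {v4.3} {v5.2, v5.3}
Different reductions; not equal.
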